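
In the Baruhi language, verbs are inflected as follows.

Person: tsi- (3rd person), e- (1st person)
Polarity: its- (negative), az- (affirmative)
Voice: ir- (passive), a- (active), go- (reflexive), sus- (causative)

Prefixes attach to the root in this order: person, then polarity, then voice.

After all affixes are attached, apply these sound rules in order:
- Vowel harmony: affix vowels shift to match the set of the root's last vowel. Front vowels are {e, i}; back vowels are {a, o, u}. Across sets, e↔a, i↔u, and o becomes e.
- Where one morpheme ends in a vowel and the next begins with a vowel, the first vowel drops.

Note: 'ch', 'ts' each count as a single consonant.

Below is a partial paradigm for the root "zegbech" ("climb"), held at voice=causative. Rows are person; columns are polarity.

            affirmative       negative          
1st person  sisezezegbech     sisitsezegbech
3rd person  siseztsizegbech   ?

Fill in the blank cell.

sisitstsizegbech

Attach person 3rd person tsi- → tsizegbech.
Attach polarity negative its- → itstsizegbech.
Attach voice causative sus- → susitstsizegbech.
Apply vowel harmony: susitstsizegbech → sisitstsizegbech.
Vowel deletion: no change.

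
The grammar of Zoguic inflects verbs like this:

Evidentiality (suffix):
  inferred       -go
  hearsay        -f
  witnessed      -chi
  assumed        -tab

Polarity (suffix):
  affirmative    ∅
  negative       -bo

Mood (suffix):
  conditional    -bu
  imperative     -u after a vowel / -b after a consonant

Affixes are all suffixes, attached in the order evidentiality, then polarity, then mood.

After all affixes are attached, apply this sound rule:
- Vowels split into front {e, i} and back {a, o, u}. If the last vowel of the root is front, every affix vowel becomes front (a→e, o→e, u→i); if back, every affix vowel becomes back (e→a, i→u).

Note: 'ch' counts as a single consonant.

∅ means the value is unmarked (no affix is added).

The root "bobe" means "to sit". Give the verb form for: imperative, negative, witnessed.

Attach evidentiality witnessed -chi → bobechi.
Attach polarity negative -bo → bobechibo.
Attach mood imperative -u (after vowel 'o') → bobechibou.
Apply vowel harmony: bobechibou → bobechibei.

bobechibei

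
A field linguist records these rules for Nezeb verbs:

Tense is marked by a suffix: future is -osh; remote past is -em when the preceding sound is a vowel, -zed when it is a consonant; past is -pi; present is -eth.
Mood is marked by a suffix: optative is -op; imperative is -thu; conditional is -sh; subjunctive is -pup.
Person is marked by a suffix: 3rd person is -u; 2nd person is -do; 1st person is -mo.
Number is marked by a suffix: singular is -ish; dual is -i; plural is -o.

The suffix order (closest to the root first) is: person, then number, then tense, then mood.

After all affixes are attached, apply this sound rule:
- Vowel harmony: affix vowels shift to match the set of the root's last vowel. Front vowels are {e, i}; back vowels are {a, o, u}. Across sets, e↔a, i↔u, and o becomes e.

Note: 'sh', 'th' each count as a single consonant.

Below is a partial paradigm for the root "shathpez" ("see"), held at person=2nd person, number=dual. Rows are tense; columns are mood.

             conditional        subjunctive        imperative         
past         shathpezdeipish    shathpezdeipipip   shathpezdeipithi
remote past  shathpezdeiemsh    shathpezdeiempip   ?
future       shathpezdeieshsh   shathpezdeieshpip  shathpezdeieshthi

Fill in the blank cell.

shathpezdeiemthi

Attach person 2nd person -do → shathpezdo.
Attach number dual -i → shathpezdoi.
Attach tense remote past -em (after vowel 'i') → shathpezdoiem.
Attach mood imperative -thu → shathpezdoiemthu.
Apply vowel harmony: shathpezdoiemthu → shathpezdeiemthi.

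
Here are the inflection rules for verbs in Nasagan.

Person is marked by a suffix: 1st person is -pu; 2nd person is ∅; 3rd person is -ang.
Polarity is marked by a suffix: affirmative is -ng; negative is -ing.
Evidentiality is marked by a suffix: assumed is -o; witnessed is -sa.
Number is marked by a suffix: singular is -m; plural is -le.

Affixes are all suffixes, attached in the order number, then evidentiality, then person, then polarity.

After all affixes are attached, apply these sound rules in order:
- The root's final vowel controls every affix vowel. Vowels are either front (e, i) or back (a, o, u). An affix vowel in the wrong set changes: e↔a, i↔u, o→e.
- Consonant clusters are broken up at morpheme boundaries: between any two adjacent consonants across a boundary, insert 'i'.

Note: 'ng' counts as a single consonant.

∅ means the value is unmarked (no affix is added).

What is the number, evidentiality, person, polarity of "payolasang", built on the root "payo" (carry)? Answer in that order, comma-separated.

Segment: payo-le-sa-ng.
number: -le → plural.
evidentiality: -sa → witnessed.
person: ∅ → 2nd person.
polarity: -ng → affirmative.

plural, witnessed, 2nd person, affirmative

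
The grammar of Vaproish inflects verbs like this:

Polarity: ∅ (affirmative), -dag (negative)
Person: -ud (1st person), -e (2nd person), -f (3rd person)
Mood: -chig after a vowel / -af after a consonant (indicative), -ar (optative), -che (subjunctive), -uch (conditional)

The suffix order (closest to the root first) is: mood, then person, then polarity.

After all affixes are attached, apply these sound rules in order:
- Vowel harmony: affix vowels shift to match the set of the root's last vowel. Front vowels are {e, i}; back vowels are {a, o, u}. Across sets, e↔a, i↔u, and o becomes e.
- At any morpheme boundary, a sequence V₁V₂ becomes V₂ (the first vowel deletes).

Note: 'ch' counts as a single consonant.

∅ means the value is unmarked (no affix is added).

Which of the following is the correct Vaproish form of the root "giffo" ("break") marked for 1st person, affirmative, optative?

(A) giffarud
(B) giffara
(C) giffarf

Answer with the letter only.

A

Attach mood optative -ar → giffoar.
Attach person 1st person -ud → giffoarud.
polarity = affirmative: zero marking, form stays giffoarud.
Vowel harmony: no change.
Apply vowel deletion: giffoarud → giffarud.
So the correct form is giffarud, option (A).
(B) giffara is wrong: it uses 2nd person instead of 1st person for person.
(C) giffarf is wrong: it uses 3rd person instead of 1st person for person.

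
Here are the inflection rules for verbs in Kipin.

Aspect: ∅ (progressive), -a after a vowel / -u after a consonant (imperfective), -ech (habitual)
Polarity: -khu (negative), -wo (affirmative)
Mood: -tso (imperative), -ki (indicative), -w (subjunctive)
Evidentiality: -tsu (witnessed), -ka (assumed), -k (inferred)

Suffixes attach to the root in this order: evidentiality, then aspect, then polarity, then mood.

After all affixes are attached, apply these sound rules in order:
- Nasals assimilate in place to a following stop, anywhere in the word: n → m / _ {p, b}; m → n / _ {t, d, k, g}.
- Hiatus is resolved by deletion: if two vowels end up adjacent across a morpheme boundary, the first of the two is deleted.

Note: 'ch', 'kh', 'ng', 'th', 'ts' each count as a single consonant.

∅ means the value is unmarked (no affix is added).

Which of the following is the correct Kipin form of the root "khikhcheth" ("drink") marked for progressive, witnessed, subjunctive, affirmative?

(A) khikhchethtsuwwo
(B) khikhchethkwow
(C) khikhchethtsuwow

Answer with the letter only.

C

Attach evidentiality witnessed -tsu → khikhchethtsu.
aspect = progressive: zero marking, form stays khikhchethtsu.
Attach polarity affirmative -wo → khikhchethtsuwo.
Attach mood subjunctive -w → khikhchethtsuwow.
Nasal assimilation: no change.
Vowel deletion: no change.
So the correct form is khikhchethtsuwow, option (C).
(B) khikhchethkwow is wrong: it uses inferred instead of witnessed for evidentiality.
(A) khikhchethtsuwwo is wrong: it has the affixes in the wrong order.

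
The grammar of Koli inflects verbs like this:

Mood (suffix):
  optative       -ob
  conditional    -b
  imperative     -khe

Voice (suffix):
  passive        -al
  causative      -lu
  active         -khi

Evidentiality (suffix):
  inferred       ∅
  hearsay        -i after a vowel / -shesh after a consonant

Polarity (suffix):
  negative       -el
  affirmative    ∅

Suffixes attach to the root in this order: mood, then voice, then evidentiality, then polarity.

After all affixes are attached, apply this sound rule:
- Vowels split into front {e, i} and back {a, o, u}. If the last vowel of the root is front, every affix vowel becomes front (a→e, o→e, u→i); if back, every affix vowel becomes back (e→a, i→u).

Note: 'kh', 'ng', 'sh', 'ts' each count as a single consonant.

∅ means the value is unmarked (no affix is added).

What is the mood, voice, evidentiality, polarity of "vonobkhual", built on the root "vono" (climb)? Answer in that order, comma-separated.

Segment: vono-b-khi-el.
mood: -b → conditional.
voice: -khi → active.
evidentiality: ∅ → inferred.
polarity: -el → negative.

conditional, active, inferred, negative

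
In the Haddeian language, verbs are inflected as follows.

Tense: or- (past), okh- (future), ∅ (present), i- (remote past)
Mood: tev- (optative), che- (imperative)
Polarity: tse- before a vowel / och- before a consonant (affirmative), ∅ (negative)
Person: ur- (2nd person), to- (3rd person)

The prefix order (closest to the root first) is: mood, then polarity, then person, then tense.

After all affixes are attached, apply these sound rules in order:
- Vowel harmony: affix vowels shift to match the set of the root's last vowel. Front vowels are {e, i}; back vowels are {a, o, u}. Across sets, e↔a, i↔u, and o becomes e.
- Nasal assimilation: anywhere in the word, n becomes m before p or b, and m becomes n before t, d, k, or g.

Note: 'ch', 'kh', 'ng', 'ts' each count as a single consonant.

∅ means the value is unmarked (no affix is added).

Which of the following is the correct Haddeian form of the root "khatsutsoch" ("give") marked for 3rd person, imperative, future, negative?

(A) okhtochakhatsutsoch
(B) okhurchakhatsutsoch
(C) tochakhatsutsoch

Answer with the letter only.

A

Attach mood imperative che- → chekhatsutsoch.
polarity = negative: zero marking, form stays chekhatsutsoch.
Attach person 3rd person to- → tochekhatsutsoch.
Attach tense future okh- → okhtochekhatsutsoch.
Apply vowel harmony: okhtochekhatsutsoch → okhtochakhatsutsoch.
Nasal assimilation: no change.
So the correct form is okhtochakhatsutsoch, option (A).
(C) tochakhatsutsoch is wrong: it uses present instead of future for tense.
(B) okhurchakhatsutsoch is wrong: it uses 2nd person instead of 3rd person for person.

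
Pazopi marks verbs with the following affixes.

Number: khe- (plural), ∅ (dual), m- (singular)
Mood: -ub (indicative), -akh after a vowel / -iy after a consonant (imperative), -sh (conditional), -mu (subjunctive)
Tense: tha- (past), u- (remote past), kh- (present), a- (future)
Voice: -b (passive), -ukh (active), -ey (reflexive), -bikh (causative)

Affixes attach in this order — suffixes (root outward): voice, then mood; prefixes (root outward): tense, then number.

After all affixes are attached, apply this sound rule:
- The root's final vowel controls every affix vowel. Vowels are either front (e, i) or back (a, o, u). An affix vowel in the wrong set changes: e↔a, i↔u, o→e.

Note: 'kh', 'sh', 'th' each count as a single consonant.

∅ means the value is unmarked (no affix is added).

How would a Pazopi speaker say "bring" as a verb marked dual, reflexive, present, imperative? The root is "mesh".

Attach voice reflexive -ey → meshey.
Attach tense present kh- → khmeshey.
Attach mood imperative -iy (after consonant 'y') → khmesheyiy.
number = dual: zero marking, form stays khmesheyiy.
Vowel harmony: no change.

khmesheyiy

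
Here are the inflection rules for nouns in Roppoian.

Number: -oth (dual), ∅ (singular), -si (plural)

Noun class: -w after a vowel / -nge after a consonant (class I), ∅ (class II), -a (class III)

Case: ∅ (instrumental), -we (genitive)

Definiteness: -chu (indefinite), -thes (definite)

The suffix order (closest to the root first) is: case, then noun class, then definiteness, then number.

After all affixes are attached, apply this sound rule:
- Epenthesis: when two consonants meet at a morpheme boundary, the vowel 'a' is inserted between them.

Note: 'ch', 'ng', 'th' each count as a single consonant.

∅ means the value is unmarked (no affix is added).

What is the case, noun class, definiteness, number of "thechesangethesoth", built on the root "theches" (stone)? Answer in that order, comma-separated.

Segment: theches-nge-thes-oth.
case: ∅ → instrumental.
noun class: -w/nge → class I.
definiteness: -thes → definite.
number: -oth → dual.

instrumental, class I, definite, dual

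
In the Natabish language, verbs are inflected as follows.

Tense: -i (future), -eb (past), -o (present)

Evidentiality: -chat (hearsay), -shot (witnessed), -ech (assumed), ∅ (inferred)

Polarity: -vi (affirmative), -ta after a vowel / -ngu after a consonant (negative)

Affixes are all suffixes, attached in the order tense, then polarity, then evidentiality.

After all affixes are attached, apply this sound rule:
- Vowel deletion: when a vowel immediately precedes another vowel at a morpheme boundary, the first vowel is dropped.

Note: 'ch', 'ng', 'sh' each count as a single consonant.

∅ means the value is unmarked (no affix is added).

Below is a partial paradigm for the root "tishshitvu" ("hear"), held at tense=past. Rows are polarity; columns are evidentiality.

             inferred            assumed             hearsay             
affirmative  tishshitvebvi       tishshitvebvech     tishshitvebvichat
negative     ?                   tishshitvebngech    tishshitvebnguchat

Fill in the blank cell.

Attach tense past -eb → tishshitvueb.
Attach polarity negative -ngu (after consonant 'b') → tishshitvuebngu.
evidentiality = inferred: zero marking, form stays tishshitvuebngu.
Apply vowel deletion: tishshitvuebngu → tishshitvebngu.

tishshitvebngu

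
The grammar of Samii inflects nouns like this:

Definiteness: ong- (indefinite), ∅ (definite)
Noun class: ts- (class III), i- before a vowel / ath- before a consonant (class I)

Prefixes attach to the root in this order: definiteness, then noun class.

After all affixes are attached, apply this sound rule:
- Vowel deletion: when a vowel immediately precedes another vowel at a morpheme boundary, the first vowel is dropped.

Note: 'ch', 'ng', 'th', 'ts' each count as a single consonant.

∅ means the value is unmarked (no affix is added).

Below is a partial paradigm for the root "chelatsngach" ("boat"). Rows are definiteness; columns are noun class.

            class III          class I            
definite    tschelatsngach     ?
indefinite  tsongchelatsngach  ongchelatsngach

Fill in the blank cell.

definiteness = definite: zero marking, form stays chelatsngach.
Attach noun class class I ath- (before consonant 'ch') → athchelatsngach.
Vowel deletion: no change.

athchelatsngach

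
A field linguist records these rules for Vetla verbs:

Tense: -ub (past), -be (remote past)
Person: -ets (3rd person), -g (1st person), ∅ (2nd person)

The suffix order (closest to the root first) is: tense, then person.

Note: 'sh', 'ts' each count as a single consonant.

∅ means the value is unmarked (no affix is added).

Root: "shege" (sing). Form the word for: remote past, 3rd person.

Attach tense remote past -be → shegebe.
Attach person 3rd person -ets → shegebeets.

shegebeets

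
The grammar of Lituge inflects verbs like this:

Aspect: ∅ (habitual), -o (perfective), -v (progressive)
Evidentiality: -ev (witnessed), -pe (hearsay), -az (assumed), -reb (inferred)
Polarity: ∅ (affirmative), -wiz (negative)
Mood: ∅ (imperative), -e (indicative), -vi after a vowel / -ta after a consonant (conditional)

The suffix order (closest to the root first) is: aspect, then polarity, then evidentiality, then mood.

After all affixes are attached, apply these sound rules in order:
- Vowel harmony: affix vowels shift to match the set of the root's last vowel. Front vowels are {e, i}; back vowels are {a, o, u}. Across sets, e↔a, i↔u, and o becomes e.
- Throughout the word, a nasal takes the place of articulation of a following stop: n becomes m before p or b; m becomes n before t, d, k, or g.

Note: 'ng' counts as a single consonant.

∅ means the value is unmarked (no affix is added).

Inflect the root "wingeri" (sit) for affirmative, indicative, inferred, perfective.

wingerierebe

Attach aspect perfective -o → wingerio.
polarity = affirmative: zero marking, form stays wingerio.
Attach evidentiality inferred -reb → wingerioreb.
Attach mood indicative -e → wingeriorebe.
Apply vowel harmony: wingeriorebe → wingerierebe.
Nasal assimilation: no change.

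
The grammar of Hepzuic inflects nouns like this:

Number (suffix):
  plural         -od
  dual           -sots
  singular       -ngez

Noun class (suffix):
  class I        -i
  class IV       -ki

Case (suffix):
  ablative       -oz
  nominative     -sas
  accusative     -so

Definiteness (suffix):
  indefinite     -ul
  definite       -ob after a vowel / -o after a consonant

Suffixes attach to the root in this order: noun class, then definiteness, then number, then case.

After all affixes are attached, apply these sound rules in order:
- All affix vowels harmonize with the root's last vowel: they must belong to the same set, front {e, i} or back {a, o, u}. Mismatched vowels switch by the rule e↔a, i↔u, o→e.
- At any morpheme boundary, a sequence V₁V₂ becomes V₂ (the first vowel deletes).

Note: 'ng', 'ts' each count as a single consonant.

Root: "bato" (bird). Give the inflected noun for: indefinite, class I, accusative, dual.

Attach noun class class I -i → batoi.
Attach definiteness indefinite -ul → batoiul.
Attach number dual -sots → batoiulsots.
Attach case accusative -so → batoiulsotsso.
Apply vowel harmony: batoiulsotsso → batouulsotsso.
Apply vowel deletion: batouulsotsso → batulsotsso.

batulsotsso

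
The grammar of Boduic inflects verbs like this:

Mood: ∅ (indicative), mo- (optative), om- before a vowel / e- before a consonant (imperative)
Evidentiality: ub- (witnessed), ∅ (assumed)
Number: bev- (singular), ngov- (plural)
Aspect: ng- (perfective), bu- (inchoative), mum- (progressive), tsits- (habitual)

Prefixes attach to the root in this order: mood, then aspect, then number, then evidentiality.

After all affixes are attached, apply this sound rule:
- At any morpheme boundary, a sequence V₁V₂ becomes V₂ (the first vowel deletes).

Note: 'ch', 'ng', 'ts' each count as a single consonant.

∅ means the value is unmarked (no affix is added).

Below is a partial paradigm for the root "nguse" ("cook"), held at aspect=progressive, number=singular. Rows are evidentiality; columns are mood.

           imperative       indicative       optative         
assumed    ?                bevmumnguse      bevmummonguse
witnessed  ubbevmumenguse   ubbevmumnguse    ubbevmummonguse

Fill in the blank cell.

Attach mood imperative e- (before consonant 'ng') → enguse.
Attach aspect progressive mum- → mumenguse.
Attach number singular bev- → bevmumenguse.
evidentiality = assumed: zero marking, form stays bevmumenguse.
Vowel deletion: no change.

bevmumenguse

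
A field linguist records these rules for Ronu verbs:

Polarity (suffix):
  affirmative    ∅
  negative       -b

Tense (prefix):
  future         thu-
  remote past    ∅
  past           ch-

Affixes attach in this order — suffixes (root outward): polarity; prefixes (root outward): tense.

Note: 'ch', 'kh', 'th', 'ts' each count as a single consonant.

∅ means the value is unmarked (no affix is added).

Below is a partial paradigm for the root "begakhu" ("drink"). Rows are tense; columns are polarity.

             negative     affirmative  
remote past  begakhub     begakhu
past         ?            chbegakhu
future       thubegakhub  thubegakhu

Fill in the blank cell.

chbegakhub

Attach polarity negative -b → begakhub.
Attach tense past ch- → chbegakhub.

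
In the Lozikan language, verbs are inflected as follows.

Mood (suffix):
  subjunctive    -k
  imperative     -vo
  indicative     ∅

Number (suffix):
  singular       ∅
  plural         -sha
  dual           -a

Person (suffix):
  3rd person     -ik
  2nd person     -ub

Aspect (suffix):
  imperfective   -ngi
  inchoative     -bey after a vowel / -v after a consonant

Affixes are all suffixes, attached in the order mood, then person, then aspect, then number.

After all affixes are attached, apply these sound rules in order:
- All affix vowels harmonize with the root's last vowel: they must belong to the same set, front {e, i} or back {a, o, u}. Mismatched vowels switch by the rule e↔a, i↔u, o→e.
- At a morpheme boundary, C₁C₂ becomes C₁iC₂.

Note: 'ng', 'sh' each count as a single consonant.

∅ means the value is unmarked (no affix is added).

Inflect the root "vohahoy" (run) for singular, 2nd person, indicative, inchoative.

vohahoyubiv

mood = indicative: zero marking, form stays vohahoy.
Attach person 2nd person -ub → vohahoyub.
Attach aspect inchoative -v (after consonant 'b') → vohahoyubv.
number = singular: zero marking, form stays vohahoyubv.
Vowel harmony: no change.
Apply epenthesis: vohahoyubv → vohahoyubiv.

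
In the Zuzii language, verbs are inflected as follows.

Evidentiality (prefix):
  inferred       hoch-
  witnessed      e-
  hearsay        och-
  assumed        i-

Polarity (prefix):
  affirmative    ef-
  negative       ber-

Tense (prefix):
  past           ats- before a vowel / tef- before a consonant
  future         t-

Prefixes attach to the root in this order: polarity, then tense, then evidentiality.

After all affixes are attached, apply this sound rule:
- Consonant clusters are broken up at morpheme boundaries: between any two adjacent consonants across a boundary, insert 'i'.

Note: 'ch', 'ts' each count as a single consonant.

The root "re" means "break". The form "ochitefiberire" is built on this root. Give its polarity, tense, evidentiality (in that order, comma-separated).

Segment: och-tef-ber-re.
polarity: ber- → negative.
tense: ats/tef- → past.
evidentiality: och- → hearsay.

negative, past, hearsay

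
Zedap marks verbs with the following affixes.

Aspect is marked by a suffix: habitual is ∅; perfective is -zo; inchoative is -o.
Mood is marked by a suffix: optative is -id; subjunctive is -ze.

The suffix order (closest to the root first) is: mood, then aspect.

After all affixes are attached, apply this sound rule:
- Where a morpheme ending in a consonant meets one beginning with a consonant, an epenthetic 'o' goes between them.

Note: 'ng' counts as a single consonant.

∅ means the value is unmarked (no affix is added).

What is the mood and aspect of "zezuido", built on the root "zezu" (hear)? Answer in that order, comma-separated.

optative, inchoative

Segment: zezu-id-o.
mood: -id → optative.
aspect: -o → inchoative.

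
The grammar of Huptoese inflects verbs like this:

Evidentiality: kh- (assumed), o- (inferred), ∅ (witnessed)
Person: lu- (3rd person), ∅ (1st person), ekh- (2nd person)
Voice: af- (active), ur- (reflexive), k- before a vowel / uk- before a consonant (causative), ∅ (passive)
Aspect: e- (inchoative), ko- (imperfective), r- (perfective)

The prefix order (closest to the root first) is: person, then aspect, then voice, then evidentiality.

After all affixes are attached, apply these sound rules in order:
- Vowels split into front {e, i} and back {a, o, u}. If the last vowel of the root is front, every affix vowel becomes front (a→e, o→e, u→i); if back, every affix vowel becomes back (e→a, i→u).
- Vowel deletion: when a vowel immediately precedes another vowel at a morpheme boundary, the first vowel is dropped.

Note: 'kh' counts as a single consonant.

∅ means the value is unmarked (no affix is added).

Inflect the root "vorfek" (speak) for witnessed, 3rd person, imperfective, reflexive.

irkelivorfek

Attach person 3rd person lu- → luvorfek.
Attach aspect imperfective ko- → koluvorfek.
Attach voice reflexive ur- → urkoluvorfek.
evidentiality = witnessed: zero marking, form stays urkoluvorfek.
Apply vowel harmony: urkoluvorfek → irkelivorfek.
Vowel deletion: no change.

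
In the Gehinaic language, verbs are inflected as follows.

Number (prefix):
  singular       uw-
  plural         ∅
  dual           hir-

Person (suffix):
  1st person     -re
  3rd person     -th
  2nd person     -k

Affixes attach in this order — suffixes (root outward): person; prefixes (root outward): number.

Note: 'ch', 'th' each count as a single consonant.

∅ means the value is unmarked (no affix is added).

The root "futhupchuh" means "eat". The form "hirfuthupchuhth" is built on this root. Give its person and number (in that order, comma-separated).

Segment: hir-futhupchuh-th.
person: -th → 3rd person.
number: hir- → dual.

3rd person, dual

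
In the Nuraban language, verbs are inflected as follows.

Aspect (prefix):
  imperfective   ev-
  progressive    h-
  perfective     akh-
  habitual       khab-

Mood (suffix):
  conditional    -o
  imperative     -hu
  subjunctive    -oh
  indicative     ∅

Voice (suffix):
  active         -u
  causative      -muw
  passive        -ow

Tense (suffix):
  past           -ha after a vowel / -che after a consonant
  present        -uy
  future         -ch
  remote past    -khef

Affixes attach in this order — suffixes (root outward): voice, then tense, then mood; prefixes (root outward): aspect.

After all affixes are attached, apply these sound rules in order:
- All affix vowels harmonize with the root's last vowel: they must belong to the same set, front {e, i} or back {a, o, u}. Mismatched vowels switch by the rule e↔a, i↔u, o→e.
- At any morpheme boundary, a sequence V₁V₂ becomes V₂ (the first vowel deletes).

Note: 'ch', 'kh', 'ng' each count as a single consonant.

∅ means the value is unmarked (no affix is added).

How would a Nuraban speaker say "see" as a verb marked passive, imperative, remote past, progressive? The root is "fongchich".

Attach aspect progressive h- → hfongchich.
Attach voice passive -ow → hfongchichow.
Attach tense remote past -khef → hfongchichowkhef.
Attach mood imperative -hu → hfongchichowkhefhu.
Apply vowel harmony: hfongchichowkhefhu → hfongchichewkhefhi.
Vowel deletion: no change.

hfongchichewkhefhi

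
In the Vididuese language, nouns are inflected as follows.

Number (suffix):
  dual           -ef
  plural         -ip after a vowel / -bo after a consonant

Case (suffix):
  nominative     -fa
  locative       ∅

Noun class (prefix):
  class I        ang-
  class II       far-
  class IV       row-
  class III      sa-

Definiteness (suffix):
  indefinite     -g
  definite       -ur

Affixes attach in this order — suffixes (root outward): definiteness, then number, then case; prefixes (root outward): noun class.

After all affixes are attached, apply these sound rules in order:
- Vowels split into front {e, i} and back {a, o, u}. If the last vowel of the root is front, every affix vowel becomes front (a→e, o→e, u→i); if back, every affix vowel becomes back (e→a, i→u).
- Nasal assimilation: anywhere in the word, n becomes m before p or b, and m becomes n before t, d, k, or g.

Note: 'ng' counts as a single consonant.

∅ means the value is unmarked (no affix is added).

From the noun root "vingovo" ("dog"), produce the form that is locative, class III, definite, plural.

Attach definiteness definite -ur → vingovour.
Attach noun class class III sa- → savingovour.
Attach number plural -bo (after consonant 'r') → savingovourbo.
case = locative: zero marking, form stays savingovourbo.
Vowel harmony: no change.
Nasal assimilation: no change.

savingovourbo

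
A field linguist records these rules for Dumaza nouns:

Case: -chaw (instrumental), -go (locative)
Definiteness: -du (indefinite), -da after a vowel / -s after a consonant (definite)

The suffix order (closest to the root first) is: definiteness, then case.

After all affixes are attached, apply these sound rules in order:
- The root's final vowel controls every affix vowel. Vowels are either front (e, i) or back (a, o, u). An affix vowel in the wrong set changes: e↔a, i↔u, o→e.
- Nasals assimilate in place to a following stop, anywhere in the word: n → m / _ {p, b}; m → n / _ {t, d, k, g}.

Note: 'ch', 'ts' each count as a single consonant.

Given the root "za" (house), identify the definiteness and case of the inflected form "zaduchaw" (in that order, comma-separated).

Segment: za-du-chaw.
definiteness: -du → indefinite.
case: -chaw → instrumental.

indefinite, instrumental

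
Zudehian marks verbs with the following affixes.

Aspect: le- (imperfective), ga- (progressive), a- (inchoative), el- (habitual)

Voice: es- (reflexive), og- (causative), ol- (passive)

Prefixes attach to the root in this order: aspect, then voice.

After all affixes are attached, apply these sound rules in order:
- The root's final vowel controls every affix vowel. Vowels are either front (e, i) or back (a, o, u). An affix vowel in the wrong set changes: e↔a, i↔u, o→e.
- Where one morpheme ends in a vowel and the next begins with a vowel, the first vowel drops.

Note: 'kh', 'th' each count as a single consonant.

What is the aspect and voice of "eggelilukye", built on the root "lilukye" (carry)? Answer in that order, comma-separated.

Segment: og-ga-lilukye.
aspect: ga- → progressive.
voice: og- → causative.

progressive, causative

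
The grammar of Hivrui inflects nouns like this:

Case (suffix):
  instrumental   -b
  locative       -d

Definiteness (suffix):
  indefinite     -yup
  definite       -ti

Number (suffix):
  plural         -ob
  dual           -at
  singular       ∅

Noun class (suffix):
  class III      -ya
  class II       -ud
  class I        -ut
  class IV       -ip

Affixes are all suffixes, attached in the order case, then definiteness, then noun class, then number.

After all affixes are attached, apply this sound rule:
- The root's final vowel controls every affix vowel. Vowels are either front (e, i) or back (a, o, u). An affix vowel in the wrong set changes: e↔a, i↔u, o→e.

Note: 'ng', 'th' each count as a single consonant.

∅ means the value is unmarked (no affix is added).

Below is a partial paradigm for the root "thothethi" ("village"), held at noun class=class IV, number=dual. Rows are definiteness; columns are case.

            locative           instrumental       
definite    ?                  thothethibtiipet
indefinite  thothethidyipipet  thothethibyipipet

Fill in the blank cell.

thothethidtiipet

Attach case locative -d → thothethid.
Attach definiteness definite -ti → thothethidti.
Attach noun class class IV -ip → thothethidtiip.
Attach number dual -at → thothethidtiipat.
Apply vowel harmony: thothethidtiipat → thothethidtiipet.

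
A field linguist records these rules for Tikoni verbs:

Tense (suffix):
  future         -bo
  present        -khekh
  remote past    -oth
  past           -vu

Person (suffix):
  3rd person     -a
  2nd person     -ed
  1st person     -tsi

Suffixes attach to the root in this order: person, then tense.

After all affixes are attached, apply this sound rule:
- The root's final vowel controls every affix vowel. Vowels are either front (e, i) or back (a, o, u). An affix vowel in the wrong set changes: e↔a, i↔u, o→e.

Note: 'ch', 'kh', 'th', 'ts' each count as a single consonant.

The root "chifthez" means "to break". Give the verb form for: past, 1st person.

Attach person 1st person -tsi → chiftheztsi.
Attach tense past -vu → chiftheztsivu.
Apply vowel harmony: chiftheztsivu → chiftheztsivi.

chiftheztsivi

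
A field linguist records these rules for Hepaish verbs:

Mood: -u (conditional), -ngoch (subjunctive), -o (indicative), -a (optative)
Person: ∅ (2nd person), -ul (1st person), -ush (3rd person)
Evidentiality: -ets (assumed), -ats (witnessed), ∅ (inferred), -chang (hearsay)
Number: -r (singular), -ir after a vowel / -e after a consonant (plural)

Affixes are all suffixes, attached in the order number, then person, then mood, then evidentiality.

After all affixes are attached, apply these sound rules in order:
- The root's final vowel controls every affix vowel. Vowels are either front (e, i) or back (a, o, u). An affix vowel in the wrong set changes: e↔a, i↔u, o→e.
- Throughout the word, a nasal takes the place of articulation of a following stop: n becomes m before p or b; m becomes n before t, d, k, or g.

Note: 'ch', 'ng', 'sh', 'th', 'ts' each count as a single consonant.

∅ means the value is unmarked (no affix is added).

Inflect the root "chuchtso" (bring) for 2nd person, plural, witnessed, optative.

chuchtsouraats

Attach number plural -ir (after vowel 'o') → chuchtsoir.
person = 2nd person: zero marking, form stays chuchtsoir.
Attach mood optative -a → chuchtsoira.
Attach evidentiality witnessed -ats → chuchtsoiraats.
Apply vowel harmony: chuchtsoiraats → chuchtsouraats.
Nasal assimilation: no change.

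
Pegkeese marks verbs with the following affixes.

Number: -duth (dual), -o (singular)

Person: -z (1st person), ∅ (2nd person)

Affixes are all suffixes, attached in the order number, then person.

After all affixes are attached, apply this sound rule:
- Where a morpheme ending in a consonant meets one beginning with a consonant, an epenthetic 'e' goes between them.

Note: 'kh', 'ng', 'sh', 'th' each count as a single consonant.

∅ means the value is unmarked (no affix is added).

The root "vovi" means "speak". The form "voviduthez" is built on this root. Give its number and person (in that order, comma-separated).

dual, 1st person

Segment: vovi-duth-z.
number: -duth → dual.
person: -z → 1st person.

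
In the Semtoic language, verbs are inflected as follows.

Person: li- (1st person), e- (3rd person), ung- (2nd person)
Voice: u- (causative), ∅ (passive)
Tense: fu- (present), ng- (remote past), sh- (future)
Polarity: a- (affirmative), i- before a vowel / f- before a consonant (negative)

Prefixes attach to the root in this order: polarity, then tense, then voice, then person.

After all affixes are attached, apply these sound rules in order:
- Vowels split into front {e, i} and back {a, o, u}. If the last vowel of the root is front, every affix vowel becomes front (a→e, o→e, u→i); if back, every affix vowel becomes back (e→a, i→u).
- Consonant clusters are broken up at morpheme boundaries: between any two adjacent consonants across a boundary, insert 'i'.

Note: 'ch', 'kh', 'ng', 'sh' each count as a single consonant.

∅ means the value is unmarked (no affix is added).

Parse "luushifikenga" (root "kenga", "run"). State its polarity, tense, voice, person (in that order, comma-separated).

Segment: li-u-sh-f-kenga.
polarity: i/f- → negative.
tense: sh- → future.
voice: u- → causative.
person: li- → 1st person.

negative, future, causative, 1st person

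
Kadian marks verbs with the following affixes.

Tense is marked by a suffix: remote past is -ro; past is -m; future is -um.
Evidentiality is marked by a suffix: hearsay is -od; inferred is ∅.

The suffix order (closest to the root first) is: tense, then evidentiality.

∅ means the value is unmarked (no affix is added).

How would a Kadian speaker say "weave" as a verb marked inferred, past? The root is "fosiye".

fosiyem

Attach tense past -m → fosiyem.
evidentiality = inferred: zero marking, form stays fosiyem.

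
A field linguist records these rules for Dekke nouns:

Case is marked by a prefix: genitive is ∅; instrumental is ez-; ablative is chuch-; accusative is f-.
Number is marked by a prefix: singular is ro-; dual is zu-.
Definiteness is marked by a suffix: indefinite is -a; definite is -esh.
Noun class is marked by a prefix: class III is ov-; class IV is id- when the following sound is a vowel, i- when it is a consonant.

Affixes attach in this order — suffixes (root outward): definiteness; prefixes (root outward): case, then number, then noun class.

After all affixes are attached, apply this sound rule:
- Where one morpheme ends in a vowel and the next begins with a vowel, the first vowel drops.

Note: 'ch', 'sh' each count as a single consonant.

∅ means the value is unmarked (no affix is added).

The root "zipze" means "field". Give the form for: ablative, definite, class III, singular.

ovrochuchzipzesh

Attach case ablative chuch- → chuchzipze.
Attach number singular ro- → rochuchzipze.
Attach definiteness definite -esh → rochuchzipzeesh.
Attach noun class class III ov- → ovrochuchzipzeesh.
Apply vowel deletion: ovrochuchzipzeesh → ovrochuchzipzesh.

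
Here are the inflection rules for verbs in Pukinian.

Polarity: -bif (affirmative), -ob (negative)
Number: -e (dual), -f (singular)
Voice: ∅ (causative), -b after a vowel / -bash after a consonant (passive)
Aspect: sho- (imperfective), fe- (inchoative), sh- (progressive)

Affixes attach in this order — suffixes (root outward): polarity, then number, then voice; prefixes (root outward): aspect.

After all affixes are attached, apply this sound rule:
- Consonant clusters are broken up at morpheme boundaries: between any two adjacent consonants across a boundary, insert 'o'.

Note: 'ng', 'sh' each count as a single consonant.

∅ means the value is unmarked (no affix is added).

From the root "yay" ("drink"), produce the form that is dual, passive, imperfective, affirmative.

Attach aspect imperfective sho- → shoyay.
Attach polarity affirmative -bif → shoyaybif.
Attach number dual -e → shoyaybife.
Attach voice passive -b (after vowel 'e') → shoyaybifeb.
Apply epenthesis: shoyaybifeb → shoyayobifeb.

shoyayobifeb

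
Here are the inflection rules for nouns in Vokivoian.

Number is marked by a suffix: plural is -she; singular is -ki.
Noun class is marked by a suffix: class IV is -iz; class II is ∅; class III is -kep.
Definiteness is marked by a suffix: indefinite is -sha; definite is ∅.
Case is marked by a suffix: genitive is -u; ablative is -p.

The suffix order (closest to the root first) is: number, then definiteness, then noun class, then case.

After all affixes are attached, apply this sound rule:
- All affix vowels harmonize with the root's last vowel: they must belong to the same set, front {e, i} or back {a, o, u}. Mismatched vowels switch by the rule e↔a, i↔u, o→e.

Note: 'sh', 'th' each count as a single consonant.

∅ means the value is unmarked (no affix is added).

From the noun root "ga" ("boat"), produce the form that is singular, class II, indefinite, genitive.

Attach number singular -ki → gaki.
Attach definiteness indefinite -sha → gakisha.
noun class = class II: zero marking, form stays gakisha.
Attach case genitive -u → gakishau.
Apply vowel harmony: gakishau → gakushau.

gakushau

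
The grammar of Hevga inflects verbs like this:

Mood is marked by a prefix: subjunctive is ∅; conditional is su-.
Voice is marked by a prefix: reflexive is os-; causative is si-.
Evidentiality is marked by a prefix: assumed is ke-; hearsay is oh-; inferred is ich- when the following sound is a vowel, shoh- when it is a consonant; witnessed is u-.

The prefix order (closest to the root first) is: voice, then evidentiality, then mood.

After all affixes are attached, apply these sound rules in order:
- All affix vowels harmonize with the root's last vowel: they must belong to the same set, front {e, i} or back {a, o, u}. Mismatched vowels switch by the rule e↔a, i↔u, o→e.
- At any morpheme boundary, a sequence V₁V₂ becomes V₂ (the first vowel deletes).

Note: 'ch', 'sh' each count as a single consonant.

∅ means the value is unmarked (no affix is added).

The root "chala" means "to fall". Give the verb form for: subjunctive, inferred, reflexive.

uchoschala

Attach voice reflexive os- → oschala.
Attach evidentiality inferred ich- (before vowel 'o') → ichoschala.
mood = subjunctive: zero marking, form stays ichoschala.
Apply vowel harmony: ichoschala → uchoschala.
Vowel deletion: no change.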